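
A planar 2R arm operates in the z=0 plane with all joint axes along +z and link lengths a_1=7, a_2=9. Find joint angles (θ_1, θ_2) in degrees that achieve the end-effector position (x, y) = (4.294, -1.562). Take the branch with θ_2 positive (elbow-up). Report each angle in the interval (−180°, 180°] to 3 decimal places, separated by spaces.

cos θ_2 = (20.8783−7²−9²)/(2·7·9) = -0.8660; θ_2 = 150.0023° (elbow-up)
β = atan2(-1.5620,4.2940) = -19.9895°; ψ = atan2(4.4997,-0.7944) = 100.0123°
θ_1 = β − ψ = -120.0018°

-120.002 150.002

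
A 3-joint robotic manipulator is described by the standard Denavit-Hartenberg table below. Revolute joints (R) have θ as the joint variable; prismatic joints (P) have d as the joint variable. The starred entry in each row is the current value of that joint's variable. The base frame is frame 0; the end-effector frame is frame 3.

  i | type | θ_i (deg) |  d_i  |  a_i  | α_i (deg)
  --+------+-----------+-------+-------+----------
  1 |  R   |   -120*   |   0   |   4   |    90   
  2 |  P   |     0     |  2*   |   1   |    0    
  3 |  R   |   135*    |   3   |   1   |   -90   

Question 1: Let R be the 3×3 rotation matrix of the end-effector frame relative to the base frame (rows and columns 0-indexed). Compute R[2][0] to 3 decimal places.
End-effector x-axis (col 0 of R) = (0.3536,0.6124,0.7071)
R[2][0] = 0.7071

0.707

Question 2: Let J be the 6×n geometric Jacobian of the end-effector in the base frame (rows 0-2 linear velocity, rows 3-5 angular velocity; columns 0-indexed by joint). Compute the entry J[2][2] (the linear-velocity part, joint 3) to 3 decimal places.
axis z_2 = (-0.8660,0.5000,0.0000); lever o_n−o_2 = (-2.2445,2.1124,0.7071)
cross product → J_v[:, 2] = (0.3536,0.6124,-0.7071)
J_ω[:, 2] = z_2
entry J[2][2] = -0.7071

-0.707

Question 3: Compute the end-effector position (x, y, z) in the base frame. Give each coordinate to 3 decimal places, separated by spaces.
after link 1: o_1 = (-2.0000, -3.4641, 0.0000)
after link 2: o_2 = (-4.2321, -3.3301, 0.0000)
after link 3: o_3 = (-6.4766, -1.2178, 0.7071)

-6.477 -1.218 0.707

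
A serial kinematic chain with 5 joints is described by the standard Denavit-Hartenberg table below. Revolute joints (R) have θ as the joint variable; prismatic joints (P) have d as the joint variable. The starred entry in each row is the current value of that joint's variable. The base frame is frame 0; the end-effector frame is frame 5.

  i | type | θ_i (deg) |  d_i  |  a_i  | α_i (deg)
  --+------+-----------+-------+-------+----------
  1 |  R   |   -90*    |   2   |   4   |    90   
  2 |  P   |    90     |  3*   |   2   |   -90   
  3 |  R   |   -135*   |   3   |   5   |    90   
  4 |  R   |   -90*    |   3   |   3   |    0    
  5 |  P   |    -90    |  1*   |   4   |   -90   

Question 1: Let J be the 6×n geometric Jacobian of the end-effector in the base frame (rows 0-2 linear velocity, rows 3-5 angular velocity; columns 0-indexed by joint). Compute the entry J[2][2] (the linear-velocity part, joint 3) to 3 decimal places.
axis z_2 = (-0.0000,1.0000,0.0000); lever o_n−o_2 = (2.1213,0.0000,-3.5355)
cross product → J_v[:, 2] = (-3.5355,-0.0000,-2.1213)
J_ω[:, 2] = z_2
entry J[2][2] = -2.1213

-2.121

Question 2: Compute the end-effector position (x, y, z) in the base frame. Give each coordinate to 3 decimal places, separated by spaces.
after link 1: o_1 = (0.0000, -4.0000, 2.0000)
after link 2: o_2 = (-3.0000, -4.0000, 4.0000)
after link 3: o_3 = (-6.5355, -1.0000, 0.4645)
after link 4: o_4 = (-4.4142, -4.0000, -1.6569)
after link 5: o_5 = (-0.8787, -4.0000, 0.4645)

-0.879 -4.000 0.464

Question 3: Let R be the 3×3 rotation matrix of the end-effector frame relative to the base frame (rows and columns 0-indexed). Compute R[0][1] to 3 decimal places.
End-effector y-axis (col 1 of R) = (-0.7071,-0.0000,0.7071)
R[0][1] = -0.7071

-0.707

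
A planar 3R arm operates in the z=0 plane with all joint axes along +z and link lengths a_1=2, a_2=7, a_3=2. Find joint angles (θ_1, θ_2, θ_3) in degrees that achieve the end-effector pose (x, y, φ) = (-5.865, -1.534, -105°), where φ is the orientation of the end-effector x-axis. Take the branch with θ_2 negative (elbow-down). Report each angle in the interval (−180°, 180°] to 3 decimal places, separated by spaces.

wrist centre = target − a_3·(cos φ, sin φ) = (-5.3474, 0.3979)
cos θ_2 = (28.7526−2²−7²)/(2·2·7) = -0.8660; θ_2 = -149.9948° (elbow-down)
β = atan2(0.3979,-5.3474) = 175.7449°; ψ = atan2(-3.5006,-4.0619) = -139.2449°
θ_1 = β − ψ = 314.9898°
θ_3 = φ − θ_1 − θ_2 = 90.0049° (wrapped to (-180°,180°])

-45.010 -149.995 90.005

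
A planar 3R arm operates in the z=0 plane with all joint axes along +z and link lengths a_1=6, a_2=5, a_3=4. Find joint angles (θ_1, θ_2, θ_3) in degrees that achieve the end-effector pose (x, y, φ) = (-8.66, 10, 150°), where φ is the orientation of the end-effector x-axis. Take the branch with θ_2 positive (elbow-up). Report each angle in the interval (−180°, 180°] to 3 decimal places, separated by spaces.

wrist centre = target − a_3·(cos φ, sin φ) = (-5.1959, 8.0000)
cos θ_2 = (90.9974−6²−5²)/(2·6·5) = 0.5000; θ_2 = 60.0029° (elbow-up)
β = atan2(8.0000,-5.1959) = 123.0032°; ψ = atan2(4.3303,8.4998) = 26.9968°
θ_1 = β − ψ = 96.0064°
θ_3 = φ − θ_1 − θ_2 = -6.0093° (wrapped to (-180°,180°])

96.006 60.003 -6.009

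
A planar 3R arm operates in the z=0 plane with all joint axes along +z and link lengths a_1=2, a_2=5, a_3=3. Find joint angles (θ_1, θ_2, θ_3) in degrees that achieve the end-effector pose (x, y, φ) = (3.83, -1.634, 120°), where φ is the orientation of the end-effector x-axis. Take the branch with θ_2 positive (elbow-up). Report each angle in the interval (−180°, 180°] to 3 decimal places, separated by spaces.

wrist centre = target − a_3·(cos φ, sin φ) = (5.3300, -4.2321)
cos θ_2 = (46.3194−2²−5²)/(2·2·5) = 0.8660; θ_2 = 30.0065° (elbow-up)
β = atan2(-4.2321,5.3300) = -38.4499°; ψ = atan2(2.5005,6.3298) = 21.5556°
θ_1 = β − ψ = -60.0056°
θ_3 = φ − θ_1 − θ_2 = 149.9990° (wrapped to (-180°,180°])

-60.006 30.007 149.999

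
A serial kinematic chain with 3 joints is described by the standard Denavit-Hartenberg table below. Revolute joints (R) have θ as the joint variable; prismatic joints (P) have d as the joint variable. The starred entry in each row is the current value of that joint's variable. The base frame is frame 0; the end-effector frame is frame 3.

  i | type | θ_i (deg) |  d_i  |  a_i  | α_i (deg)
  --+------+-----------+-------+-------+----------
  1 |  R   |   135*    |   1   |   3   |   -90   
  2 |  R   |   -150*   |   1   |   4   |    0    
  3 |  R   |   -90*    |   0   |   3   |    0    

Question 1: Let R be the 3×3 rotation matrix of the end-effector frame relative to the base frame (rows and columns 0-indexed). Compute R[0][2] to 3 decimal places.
-0.707

End-effector z-axis (col 2 of R) = (-0.7071,-0.7071,0.0000)
R[0][2] = -0.7071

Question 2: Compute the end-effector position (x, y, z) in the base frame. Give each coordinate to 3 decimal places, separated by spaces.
after link 1: o_1 = (-2.1213, 2.1213, 1.0000)
after link 2: o_2 = (-0.3789, -1.0353, 3.0000)
after link 3: o_3 = (0.6817, -2.0959, 0.4019)

0.682 -2.096 0.402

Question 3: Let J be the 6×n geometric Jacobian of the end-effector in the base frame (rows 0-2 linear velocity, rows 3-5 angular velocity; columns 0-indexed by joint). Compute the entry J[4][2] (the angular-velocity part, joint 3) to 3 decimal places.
axis z_2 = (-0.7071,-0.7071,0.0000); lever o_n−o_2 = (1.0607,-1.0607,-2.5981)
cross product → J_v[:, 2] = (1.8371,-1.8371,1.5000)
J_ω[:, 2] = z_2
entry J[4][2] = -0.7071

-0.707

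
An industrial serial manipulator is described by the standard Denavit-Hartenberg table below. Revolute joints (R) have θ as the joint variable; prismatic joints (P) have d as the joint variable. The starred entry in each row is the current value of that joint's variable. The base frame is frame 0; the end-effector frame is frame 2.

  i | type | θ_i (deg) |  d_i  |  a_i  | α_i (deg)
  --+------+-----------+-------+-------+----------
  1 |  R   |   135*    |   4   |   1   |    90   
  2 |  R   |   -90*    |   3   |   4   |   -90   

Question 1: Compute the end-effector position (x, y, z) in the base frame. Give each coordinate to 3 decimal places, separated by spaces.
after link 1: o_1 = (-0.7071, 0.7071, 4.0000)
after link 2: o_2 = (1.4142, 2.8284, 0.0000)

1.414 2.828 0.000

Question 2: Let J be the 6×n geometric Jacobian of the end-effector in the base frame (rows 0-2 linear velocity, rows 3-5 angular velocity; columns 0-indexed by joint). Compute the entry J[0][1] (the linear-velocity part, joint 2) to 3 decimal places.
axis z_1 = (0.7071,0.7071,0.0000); lever o_n−o_1 = (2.1213,2.1213,-4.0000)
cross product → J_v[:, 1] = (-2.8284,2.8284,0.0000)
J_ω[:, 1] = z_1
entry J[0][1] = -2.8284

-2.828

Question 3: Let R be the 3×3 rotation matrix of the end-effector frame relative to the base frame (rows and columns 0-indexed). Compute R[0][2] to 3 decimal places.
-0.707

End-effector z-axis (col 2 of R) = (-0.7071,0.7071,0.0000)
R[0][2] = -0.7071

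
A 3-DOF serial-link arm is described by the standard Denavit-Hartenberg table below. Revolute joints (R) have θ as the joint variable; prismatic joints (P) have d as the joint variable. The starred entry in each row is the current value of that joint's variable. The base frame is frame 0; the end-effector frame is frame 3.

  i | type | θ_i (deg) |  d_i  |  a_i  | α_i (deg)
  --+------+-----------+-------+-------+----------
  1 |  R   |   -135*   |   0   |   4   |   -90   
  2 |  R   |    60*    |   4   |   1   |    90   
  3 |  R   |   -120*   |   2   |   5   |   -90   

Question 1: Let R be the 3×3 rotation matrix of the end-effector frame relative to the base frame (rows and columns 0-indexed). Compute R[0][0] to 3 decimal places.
-0.436

End-effector x-axis (col 0 of R) = (-0.4356,0.7891,0.4330)
R[0][0] = -0.4356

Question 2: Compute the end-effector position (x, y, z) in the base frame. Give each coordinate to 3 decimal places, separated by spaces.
after link 1: o_1 = (-2.8284, -2.8284, 0.0000)
after link 2: o_2 = (-0.3536, -6.0104, -0.8660)
after link 3: o_3 = (-3.7563, -3.2894, 2.2990)

-3.756 -3.289 2.299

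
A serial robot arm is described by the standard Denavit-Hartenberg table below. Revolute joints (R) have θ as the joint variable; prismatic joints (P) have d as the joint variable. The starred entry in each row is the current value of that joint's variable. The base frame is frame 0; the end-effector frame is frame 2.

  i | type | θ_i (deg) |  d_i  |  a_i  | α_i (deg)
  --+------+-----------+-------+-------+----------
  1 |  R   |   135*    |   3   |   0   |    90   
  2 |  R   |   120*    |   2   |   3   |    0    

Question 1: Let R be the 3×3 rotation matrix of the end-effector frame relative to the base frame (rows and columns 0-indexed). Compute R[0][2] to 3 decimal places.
0.707

End-effector z-axis (col 2 of R) = (0.7071,0.7071,0.0000)
R[0][2] = 0.7071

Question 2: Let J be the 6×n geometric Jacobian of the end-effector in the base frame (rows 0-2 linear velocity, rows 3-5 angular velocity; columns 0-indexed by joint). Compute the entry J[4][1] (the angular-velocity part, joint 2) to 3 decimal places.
axis z_1 = (0.7071,0.7071,0.0000); lever o_n−o_1 = (2.4749,0.3536,2.5981)
cross product → J_v[:, 1] = (1.8371,-1.8371,-1.5000)
J_ω[:, 1] = z_1
entry J[4][1] = 0.7071

0.707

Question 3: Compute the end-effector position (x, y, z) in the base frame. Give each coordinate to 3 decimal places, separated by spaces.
2.475 0.354 5.598

after link 1: o_1 = (0.0000, 0.0000, 3.0000)
after link 2: o_2 = (2.4749, 0.3536, 5.5981)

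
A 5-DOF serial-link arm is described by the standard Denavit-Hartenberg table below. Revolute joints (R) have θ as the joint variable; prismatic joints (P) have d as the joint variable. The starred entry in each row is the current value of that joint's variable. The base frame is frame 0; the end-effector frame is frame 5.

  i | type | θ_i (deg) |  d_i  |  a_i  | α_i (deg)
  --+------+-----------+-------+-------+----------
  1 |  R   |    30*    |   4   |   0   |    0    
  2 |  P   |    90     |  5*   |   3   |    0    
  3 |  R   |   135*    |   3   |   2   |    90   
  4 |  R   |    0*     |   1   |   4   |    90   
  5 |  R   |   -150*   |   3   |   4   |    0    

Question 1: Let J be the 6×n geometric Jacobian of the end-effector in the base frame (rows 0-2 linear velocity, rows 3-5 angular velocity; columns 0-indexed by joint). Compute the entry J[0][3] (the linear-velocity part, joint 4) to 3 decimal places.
-0.776

axis z_3 = (-0.9659,0.2588,0.0000); lever o_n−o_3 = (0.8272,-0.7765,-3.0000)
cross product → J_v[:, 3] = (-0.7765,-2.8978,0.5359)
J_ω[:, 3] = z_3
entry J[0][3] = -0.7765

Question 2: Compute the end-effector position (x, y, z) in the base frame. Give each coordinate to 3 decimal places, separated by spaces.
-1.190 -0.110 9.000

after link 1: o_1 = (0.0000, 0.0000, 4.0000)
after link 2: o_2 = (-1.5000, 2.5981, 9.0000)
after link 3: o_3 = (-2.0176, 0.6662, 12.0000)
after link 4: o_4 = (-4.0188, -2.9387, 12.0000)
after link 5: o_5 = (-1.1904, -0.1102, 9.0000)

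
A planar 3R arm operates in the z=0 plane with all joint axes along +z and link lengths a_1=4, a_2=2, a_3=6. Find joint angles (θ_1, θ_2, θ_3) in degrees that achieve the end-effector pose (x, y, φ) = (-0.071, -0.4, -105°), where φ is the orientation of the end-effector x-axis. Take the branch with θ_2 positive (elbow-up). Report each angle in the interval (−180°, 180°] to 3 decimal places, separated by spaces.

59.995 45.028 149.977

wrist centre = target − a_3·(cos φ, sin φ) = (1.4819, 5.3956)
cos θ_2 = (31.3081−4²−2²)/(2·4·2) = 0.7068; θ_2 = 45.0285° (elbow-up)
β = atan2(5.3956,1.4819) = 74.6421°; ψ = atan2(1.4149,5.4135) = 14.6476°
θ_1 = β − ψ = 59.9946°
θ_3 = φ − θ_1 − θ_2 = 149.9770° (wrapped to (-180°,180°])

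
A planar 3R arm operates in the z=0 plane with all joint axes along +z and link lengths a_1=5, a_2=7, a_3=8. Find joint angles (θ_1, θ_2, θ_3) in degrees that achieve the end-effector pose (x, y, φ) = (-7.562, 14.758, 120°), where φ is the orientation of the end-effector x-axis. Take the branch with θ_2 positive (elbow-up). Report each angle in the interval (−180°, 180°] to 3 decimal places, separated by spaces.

wrist centre = target − a_3·(cos φ, sin φ) = (-3.5620, 7.8298)
cos θ_2 = (73.9936−5²−7²)/(2·5·7) = -0.0001; θ_2 = 90.0053° (elbow-up)
β = atan2(7.8298,-3.5620) = 114.4622°; ψ = atan2(7.0000,4.9994) = 54.4658°
θ_1 = β − ψ = 59.9963°
θ_3 = φ − θ_1 − θ_2 = -30.0016° (wrapped to (-180°,180°])

59.996 90.005 -30.002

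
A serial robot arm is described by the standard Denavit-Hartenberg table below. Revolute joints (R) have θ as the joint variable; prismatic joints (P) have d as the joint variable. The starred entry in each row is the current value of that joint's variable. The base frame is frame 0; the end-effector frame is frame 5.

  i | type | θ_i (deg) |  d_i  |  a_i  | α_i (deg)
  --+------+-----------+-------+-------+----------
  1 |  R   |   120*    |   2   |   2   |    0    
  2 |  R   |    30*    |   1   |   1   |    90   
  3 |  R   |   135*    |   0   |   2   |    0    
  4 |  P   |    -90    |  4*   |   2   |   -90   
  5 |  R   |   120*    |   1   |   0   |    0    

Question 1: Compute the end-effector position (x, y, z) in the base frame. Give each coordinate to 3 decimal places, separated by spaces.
0.746 5.343 6.536

after link 1: o_1 = (-1.0000, 1.7321, 2.0000)
after link 2: o_2 = (-1.8660, 2.2321, 3.0000)
after link 3: o_3 = (-0.6413, 1.5249, 4.4142)
after link 4: o_4 = (0.1340, 5.6962, 5.8284)
after link 5: o_5 = (0.7463, 5.3426, 6.5355)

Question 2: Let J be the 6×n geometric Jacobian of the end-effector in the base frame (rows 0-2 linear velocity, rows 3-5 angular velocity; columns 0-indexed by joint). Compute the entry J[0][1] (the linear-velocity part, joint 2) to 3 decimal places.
axis z_1 = (0.0000,0.0000,1.0000); lever o_n−o_1 = (1.7463,3.6105,4.5355)
cross product → J_v[:, 1] = (-3.6105,1.7463,0.0000)
J_ω[:, 1] = z_1
entry J[0][1] = -3.6105

-3.611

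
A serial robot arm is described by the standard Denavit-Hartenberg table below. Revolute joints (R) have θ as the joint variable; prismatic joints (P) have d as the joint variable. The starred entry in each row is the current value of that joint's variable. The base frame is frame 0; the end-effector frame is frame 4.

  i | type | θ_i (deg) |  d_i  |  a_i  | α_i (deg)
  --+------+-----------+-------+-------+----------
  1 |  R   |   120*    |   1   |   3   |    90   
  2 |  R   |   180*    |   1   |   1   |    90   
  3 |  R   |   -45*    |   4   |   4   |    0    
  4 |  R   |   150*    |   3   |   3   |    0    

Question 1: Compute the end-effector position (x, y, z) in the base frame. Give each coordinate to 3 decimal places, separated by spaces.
after link 1: o_1 = (-1.5000, 2.5981, 1.0000)
after link 2: o_2 = (-0.1340, 2.2321, 1.0000)
after link 3: o_3 = (-1.1693, -1.6317, 5.0000)
after link 4: o_4 = (0.9521, 0.4897, 8.0000)

0.952 0.490 8.000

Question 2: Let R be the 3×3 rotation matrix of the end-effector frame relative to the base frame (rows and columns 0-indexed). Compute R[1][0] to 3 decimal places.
End-effector x-axis (col 0 of R) = (0.7071,0.7071,-0.0000)
R[1][0] = 0.7071

0.707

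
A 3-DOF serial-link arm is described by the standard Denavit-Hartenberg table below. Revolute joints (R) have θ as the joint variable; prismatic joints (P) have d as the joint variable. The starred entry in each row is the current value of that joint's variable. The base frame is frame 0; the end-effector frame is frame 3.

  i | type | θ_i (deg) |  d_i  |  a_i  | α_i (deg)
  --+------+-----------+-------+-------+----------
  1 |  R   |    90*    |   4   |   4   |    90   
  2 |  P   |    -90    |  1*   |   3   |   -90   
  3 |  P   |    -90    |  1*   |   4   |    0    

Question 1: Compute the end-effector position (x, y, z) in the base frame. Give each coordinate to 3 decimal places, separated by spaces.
after link 1: o_1 = (0.0000, 4.0000, 4.0000)
after link 2: o_2 = (1.0000, 4.0000, 1.0000)
after link 3: o_3 = (5.0000, 5.0000, 1.0000)

5.000 5.000 1.000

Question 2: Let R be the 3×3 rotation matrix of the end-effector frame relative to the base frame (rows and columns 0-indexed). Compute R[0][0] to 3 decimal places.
End-effector x-axis (col 0 of R) = (1.0000,-0.0000,0.0000)
R[0][0] = 1.0000

1.000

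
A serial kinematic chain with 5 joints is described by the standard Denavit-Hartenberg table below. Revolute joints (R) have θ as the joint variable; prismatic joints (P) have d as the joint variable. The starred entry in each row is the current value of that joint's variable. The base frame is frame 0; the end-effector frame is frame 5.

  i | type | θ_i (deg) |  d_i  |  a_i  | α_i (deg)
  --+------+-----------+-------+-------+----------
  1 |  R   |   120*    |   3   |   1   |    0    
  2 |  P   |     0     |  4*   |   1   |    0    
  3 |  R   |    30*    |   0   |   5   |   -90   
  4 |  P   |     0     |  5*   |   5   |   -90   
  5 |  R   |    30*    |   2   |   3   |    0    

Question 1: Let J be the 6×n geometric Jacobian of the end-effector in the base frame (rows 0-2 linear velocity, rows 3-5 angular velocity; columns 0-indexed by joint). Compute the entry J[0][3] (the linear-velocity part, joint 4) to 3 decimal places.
prismatic axis z_3 = (-0.5000,-0.8660,0.0000)
J_v[:, 3] = z_3; J_ω[:, 3] = (0,0,0)
entry J[0][3] = -0.5000

-0.500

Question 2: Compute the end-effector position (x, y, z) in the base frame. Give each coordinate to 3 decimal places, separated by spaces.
after link 1: o_1 = (-0.5000, 0.8660, 3.0000)
after link 2: o_2 = (-1.0000, 1.7321, 7.0000)
after link 3: o_3 = (-5.3301, 4.2321, 7.0000)
after link 4: o_4 = (-12.1603, 2.4019, 7.0000)
after link 5: o_5 = (-13.6603, 5.0000, 5.0000)

-13.660 5.000 5.000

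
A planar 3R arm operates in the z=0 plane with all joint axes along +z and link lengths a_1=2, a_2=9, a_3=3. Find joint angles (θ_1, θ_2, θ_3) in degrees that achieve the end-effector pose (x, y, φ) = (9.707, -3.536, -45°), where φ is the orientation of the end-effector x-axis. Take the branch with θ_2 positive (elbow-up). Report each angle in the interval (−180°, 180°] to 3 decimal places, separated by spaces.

wrist centre = target − a_3·(cos φ, sin φ) = (7.5857, -1.4147)
cos θ_2 = (59.5439−2²−9²)/(2·2·9) = -0.7071; θ_2 = 135.0007° (elbow-up)
β = atan2(-1.4147,7.5857) = -10.5639°; ψ = atan2(6.3639,-4.3640) = 124.4404°
θ_1 = β − ψ = -135.0043°
θ_3 = φ − θ_1 − θ_2 = -44.9964° (wrapped to (-180°,180°])

-135.004 135.001 -44.996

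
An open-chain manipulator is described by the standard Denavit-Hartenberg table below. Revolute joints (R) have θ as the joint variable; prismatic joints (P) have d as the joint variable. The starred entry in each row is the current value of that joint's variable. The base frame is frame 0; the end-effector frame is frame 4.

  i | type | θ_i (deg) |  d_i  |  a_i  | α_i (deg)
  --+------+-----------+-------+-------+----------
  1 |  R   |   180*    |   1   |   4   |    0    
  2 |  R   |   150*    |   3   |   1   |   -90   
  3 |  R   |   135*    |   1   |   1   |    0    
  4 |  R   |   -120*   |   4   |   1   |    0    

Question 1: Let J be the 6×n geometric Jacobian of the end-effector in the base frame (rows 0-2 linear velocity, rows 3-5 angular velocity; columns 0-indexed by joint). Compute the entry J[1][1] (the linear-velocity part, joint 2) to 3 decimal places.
axis z_1 = (0.0000,0.0000,1.0000); lever o_n−o_1 = (3.5902,3.7007,2.0341)
cross product → J_v[:, 1] = (-3.7007,3.5902,0.0000)
J_ω[:, 1] = z_1
entry J[1][1] = 3.5902

3.590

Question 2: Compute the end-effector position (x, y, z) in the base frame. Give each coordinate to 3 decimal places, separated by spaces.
after link 1: o_1 = (-4.0000, 0.0000, 1.0000)
after link 2: o_2 = (-3.1340, -0.5000, 4.0000)
after link 3: o_3 = (-3.2463, 0.7196, 3.2929)
after link 4: o_4 = (-0.4098, 3.7007, 3.0341)

-0.410 3.701 3.034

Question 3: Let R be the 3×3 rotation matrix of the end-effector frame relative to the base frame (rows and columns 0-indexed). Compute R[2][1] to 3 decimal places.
-0.966

End-effector y-axis (col 1 of R) = (-0.2241,0.1294,-0.9659)
R[2][1] = -0.9659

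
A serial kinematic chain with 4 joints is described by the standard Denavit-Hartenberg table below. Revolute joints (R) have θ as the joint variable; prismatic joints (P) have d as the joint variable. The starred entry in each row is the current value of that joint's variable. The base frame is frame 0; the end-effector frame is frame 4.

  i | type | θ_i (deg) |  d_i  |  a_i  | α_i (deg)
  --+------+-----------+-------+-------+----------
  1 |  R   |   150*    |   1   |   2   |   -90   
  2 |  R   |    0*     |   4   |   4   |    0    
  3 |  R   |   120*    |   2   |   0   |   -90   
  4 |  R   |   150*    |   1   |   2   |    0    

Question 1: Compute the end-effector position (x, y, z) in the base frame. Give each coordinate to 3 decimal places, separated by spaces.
after link 1: o_1 = (-1.7321, 1.0000, 1.0000)
after link 2: o_2 = (-7.1962, -0.4641, 1.0000)
after link 3: o_3 = (-8.1962, -2.1962, 1.0000)
after link 4: o_4 = (-7.6962, -1.3301, 3.0000)

-7.696 -1.330 3.000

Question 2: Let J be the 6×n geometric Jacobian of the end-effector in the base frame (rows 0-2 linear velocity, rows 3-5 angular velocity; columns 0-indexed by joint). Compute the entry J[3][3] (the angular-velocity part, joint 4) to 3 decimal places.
0.750

axis z_3 = (0.7500,-0.4330,0.5000); lever o_n−o_3 = (0.5000,0.8660,2.0000)
cross product → J_v[:, 3] = (-1.2990,-1.2500,0.8660)
J_ω[:, 3] = z_3
entry J[3][3] = 0.7500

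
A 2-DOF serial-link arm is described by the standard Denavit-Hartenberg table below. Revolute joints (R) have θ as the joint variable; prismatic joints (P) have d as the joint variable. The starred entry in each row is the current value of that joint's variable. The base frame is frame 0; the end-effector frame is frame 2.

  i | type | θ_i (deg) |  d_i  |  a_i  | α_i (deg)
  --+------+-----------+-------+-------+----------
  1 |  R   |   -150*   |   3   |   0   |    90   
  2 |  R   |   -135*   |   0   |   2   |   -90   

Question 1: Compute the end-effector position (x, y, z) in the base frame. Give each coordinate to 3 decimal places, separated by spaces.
1.225 0.707 1.586

after link 1: o_1 = (0.0000, 0.0000, 3.0000)
after link 2: o_2 = (1.2247, 0.7071, 1.5858)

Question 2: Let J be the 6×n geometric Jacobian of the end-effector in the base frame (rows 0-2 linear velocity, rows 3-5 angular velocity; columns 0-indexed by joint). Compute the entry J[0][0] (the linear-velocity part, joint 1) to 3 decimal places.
-0.707

axis z_0 = ẑ; lever o_n−o_0 = (1.2247,0.7071,1.5858)
cross product → J_v[:, 0] = (-0.7071,1.2247,0.0000)
J_ω[:, 0] = z_0
entry J[0][0] = -0.7071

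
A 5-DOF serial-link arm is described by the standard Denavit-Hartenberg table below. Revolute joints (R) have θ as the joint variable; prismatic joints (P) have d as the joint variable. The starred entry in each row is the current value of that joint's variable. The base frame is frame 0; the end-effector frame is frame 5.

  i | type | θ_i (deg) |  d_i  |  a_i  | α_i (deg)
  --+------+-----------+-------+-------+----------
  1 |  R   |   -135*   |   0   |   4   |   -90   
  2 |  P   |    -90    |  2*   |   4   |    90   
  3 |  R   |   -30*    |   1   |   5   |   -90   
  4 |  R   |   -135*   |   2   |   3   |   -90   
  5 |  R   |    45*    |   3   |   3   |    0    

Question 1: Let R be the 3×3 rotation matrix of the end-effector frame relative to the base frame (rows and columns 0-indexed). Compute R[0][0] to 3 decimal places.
0.097

End-effector x-axis (col 0 of R) = (0.0973,0.6098,-0.7866)
R[0][0] = 0.0973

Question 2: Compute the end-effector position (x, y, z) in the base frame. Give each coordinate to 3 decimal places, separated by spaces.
2.042 1.837 6.970

after link 1: o_1 = (-2.8284, -2.8284, 0.0000)
after link 2: o_2 = (-1.4142, -4.2426, 4.0000)
after link 3: o_3 = (-2.4749, -1.7678, 8.3301)
after link 4: o_4 = (0.9999, -2.2425, 7.4930)
after link 5: o_5 = (2.0418, 1.8369, 6.9704)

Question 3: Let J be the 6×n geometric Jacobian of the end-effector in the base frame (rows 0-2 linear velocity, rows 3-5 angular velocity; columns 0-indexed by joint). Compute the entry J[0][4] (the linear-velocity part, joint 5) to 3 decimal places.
-2.890

axis z_4 = (0.2500,0.7500,0.6124); lever o_n−o_4 = (1.0420,4.0794,-0.5226)
cross product → J_v[:, 4] = (-2.8900,0.7687,0.2384)
J_ω[:, 4] = z_4
entry J[0][4] = -2.8900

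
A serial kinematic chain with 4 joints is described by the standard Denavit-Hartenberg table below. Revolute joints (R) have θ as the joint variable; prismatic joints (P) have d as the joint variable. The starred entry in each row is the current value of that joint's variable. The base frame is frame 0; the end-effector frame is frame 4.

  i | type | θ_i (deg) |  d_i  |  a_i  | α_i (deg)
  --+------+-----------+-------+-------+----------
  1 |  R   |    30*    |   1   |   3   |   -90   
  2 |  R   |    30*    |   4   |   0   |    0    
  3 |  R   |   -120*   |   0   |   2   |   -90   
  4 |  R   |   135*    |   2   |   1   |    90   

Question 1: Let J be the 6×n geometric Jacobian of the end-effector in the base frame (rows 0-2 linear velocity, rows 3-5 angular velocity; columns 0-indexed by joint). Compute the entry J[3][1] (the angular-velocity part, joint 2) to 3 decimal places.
-0.500

axis z_1 = (-0.5000,0.8660,0.0000); lever o_n−o_1 = (0.0856,3.8517,1.2929)
cross product → J_v[:, 1] = (1.1197,0.6464,-2.0000)
J_ω[:, 1] = z_1
entry J[3][1] = -0.5000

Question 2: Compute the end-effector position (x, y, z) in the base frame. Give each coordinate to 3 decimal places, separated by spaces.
2.684 5.352 2.293

after link 1: o_1 = (2.5981, 1.5000, 1.0000)
after link 2: o_2 = (0.5981, 4.9641, 1.0000)
after link 3: o_3 = (0.5981, 4.9641, 3.0000)
after link 4: o_4 = (2.6837, 5.3517, 2.2929)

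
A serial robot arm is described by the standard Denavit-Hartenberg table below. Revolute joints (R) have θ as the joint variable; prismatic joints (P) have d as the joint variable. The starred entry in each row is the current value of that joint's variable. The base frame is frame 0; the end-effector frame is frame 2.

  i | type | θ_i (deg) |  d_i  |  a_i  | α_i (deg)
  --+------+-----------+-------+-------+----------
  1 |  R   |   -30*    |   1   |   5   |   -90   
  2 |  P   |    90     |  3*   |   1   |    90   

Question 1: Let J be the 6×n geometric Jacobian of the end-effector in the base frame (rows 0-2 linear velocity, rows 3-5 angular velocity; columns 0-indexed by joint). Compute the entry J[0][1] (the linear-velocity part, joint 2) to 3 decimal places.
prismatic axis z_1 = (0.5000,0.8660,0.0000)
J_v[:, 1] = z_1; J_ω[:, 1] = (0,0,0)
entry J[0][1] = 0.5000

0.500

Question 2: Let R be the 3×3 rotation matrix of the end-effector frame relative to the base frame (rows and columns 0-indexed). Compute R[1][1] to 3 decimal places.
End-effector y-axis (col 1 of R) = (0.5000,0.8660,0.0000)
R[1][1] = 0.8660

0.866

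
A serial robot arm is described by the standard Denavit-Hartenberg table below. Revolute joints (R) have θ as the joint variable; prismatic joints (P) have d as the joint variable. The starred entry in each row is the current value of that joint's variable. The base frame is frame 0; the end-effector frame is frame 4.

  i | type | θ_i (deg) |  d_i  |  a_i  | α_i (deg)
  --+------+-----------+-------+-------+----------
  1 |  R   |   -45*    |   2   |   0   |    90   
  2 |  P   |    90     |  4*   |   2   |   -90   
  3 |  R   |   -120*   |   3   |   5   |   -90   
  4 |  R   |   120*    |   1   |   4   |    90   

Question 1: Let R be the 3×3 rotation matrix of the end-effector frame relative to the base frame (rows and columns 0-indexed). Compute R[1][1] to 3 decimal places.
-0.354

End-effector y-axis (col 1 of R) = (-0.3536,-0.3536,0.8660)
R[1][1] = -0.3536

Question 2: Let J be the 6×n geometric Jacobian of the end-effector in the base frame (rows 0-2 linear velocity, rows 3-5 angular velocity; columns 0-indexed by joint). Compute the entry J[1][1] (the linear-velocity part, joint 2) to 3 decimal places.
prismatic axis z_1 = (-0.7071,-0.7071,0.0000)
J_v[:, 1] = z_1; J_ω[:, 1] = (0,0,0)
entry J[1][1] = -0.7071

-0.707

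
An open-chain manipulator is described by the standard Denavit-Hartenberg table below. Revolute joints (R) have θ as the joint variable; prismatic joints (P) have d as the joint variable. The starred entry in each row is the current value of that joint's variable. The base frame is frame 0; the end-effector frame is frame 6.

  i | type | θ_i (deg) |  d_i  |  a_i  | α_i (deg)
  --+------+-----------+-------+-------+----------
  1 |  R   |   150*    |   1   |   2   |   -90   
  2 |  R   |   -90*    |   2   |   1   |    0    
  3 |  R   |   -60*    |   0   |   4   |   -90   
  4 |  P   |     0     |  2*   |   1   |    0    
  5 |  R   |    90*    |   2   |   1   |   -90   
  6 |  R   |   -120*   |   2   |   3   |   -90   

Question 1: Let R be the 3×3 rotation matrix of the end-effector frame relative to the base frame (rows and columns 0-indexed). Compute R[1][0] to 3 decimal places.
-0.217

End-effector x-axis (col 0 of R) = (-0.6250,-0.2165,0.7500)
R[1][0] = -0.2165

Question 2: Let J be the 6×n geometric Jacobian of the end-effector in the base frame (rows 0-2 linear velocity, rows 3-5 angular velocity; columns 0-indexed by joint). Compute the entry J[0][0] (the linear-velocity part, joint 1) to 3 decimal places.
axis z_0 = ẑ; lever o_n−o_0 = (-3.5891,-0.8146,9.2141)
cross product → J_v[:, 0] = (0.8146,-3.5891,0.0000)
J_ω[:, 0] = z_0
entry J[0][0] = 0.8146

0.815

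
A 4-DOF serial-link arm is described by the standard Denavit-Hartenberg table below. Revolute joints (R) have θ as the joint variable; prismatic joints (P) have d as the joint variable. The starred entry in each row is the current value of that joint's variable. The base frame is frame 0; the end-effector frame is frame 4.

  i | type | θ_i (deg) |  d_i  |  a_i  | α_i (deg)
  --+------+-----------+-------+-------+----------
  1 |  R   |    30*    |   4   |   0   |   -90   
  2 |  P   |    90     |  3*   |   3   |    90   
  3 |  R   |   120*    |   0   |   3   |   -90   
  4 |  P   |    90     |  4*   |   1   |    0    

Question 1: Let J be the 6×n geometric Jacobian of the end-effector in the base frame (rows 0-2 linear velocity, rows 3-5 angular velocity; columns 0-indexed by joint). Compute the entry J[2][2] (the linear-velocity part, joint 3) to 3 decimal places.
axis z_2 = (0.8660,0.5000,0.0000); lever o_n−o_2 = (-1.1651,0.0179,4.9641)
cross product → J_v[:, 2] = (2.4821,-4.2990,0.5981)
J_ω[:, 2] = z_2
entry J[2][2] = 0.5981

0.598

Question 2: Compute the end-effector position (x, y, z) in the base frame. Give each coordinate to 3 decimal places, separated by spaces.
after link 1: o_1 = (0.0000, 0.0000, 4.0000)
after link 2: o_2 = (-1.5000, 2.5981, 1.0000)
after link 3: o_3 = (-2.7990, 4.8481, 2.5000)
after link 4: o_4 = (-2.6651, 2.6160, 5.9641)

-2.665 2.616 5.964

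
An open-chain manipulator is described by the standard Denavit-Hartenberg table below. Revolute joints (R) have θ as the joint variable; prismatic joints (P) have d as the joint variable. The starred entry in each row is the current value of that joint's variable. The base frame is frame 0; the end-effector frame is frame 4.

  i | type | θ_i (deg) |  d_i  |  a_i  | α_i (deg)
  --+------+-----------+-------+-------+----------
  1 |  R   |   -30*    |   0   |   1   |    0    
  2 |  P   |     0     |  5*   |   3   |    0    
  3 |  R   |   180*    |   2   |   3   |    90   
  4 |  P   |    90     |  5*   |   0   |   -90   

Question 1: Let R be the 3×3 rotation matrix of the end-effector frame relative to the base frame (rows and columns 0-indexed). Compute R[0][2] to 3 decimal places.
0.866

End-effector z-axis (col 2 of R) = (0.8660,-0.5000,0.0000)
R[0][2] = 0.8660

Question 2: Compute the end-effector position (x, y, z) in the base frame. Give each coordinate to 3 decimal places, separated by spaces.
3.366 3.830 7.000

after link 1: o_1 = (0.8660, -0.5000, 0.0000)
after link 2: o_2 = (3.4641, -2.0000, 5.0000)
after link 3: o_3 = (0.8660, -0.5000, 7.0000)
after link 4: o_4 = (3.3660, 3.8301, 7.0000)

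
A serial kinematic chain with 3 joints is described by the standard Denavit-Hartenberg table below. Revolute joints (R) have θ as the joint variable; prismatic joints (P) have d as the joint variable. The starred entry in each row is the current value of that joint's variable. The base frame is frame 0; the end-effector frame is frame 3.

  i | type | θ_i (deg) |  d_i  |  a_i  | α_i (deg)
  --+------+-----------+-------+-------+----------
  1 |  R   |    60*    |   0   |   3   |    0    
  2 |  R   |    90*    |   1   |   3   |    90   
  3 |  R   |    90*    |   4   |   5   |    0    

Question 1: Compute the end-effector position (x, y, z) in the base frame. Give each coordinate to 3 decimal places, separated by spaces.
after link 1: o_1 = (1.5000, 2.5981, 0.0000)
after link 2: o_2 = (-1.0981, 4.0981, 1.0000)
after link 3: o_3 = (0.9019, 7.5622, 6.0000)

0.902 7.562 6.000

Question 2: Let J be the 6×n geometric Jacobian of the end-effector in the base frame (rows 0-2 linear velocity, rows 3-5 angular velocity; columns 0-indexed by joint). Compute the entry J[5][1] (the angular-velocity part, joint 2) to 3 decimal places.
axis z_1 = (0.0000,0.0000,1.0000); lever o_n−o_1 = (-0.5981,4.9641,6.0000)
cross product → J_v[:, 1] = (-4.9641,-0.5981,0.0000)
J_ω[:, 1] = z_1
entry J[5][1] = 1.0000

1.000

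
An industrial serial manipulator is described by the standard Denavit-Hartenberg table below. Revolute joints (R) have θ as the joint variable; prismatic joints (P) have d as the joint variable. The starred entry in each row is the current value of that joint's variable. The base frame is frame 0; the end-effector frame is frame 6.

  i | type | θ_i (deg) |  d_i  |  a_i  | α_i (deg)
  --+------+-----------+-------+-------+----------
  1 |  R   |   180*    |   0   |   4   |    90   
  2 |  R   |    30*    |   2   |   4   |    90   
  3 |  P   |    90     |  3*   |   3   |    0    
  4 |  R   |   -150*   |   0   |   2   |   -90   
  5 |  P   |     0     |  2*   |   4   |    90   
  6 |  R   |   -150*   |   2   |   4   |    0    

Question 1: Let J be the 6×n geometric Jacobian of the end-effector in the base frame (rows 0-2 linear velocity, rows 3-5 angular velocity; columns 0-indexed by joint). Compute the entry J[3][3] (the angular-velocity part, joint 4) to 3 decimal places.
axis z_3 = (-0.5000,0.0000,-0.8660); lever o_n−o_3 = (-2.0981,-2.1962,-1.0981)
cross product → J_v[:, 3] = (-1.9019,1.2679,1.0981)
J_ω[:, 3] = z_3
entry J[3][3] = -0.5000

-0.500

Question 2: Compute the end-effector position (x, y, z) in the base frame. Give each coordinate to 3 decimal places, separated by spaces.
after link 1: o_1 = (-4.0000, 0.0000, 0.0000)
after link 2: o_2 = (-7.4641, 2.0000, 2.0000)
after link 3: o_3 = (-8.9641, 5.0000, -0.5981)
after link 4: o_4 = (-9.8301, 3.2679, -0.0981)
after link 5: o_5 = (-13.0622, 0.8038, 1.7679)
after link 6: o_6 = (-11.0622, 2.8038, -1.6962)

-11.062 2.804 -1.696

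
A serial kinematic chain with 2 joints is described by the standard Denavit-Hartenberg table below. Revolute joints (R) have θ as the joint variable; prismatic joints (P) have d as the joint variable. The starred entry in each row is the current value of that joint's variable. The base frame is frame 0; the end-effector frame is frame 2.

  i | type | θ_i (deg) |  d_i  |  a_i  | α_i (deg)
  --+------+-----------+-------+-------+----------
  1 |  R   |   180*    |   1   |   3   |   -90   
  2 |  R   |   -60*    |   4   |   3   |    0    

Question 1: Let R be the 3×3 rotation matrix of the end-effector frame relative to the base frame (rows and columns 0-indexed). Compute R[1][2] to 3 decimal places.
-1.000

End-effector z-axis (col 2 of R) = (-0.0000,-1.0000,0.0000)
R[1][2] = -1.0000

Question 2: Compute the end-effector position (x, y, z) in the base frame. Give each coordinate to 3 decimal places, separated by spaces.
after link 1: o_1 = (-3.0000, 0.0000, 1.0000)
after link 2: o_2 = (-4.5000, -4.0000, 3.5981)

-4.500 -4.000 3.598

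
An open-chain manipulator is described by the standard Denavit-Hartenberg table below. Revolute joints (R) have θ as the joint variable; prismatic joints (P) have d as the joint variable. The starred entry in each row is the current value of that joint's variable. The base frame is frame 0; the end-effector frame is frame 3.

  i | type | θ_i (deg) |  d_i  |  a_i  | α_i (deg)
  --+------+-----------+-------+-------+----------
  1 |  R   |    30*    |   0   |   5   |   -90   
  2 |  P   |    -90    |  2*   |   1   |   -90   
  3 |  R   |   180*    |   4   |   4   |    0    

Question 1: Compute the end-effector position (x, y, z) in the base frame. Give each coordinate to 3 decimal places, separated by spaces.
after link 1: o_1 = (4.3301, 2.5000, 0.0000)
after link 2: o_2 = (3.3301, 4.2321, 1.0000)
after link 3: o_3 = (6.7942, 6.2321, -3.0000)

6.794 6.232 -3.000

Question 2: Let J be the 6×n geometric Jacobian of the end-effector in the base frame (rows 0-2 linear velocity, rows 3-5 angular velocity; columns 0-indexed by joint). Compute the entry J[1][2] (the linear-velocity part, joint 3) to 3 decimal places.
3.464

axis z_2 = (0.8660,0.5000,-0.0000); lever o_n−o_2 = (3.4641,2.0000,-4.0000)
cross product → J_v[:, 2] = (-2.0000,3.4641,0.0000)
J_ω[:, 2] = z_2
entry J[1][2] = 3.4641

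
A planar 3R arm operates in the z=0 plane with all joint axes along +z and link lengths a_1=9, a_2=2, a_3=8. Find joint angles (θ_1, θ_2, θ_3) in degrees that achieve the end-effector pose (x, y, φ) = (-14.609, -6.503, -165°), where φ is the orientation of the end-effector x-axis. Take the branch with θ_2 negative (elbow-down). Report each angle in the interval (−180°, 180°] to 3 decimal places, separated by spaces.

wrist centre = target − a_3·(cos φ, sin φ) = (-6.8816, -4.4324)
cos θ_2 = (67.0029−9²−2²)/(2·9·2) = -0.4999; θ_2 = -119.9946° (elbow-down)
β = atan2(-4.4324,-6.8816) = -147.2143°; ψ = atan2(-1.7321,8.0002) = -12.2167°
θ_1 = β − ψ = -134.9976°
θ_3 = φ − θ_1 − θ_2 = 89.9922° (wrapped to (-180°,180°])

-134.998 -119.995 89.992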